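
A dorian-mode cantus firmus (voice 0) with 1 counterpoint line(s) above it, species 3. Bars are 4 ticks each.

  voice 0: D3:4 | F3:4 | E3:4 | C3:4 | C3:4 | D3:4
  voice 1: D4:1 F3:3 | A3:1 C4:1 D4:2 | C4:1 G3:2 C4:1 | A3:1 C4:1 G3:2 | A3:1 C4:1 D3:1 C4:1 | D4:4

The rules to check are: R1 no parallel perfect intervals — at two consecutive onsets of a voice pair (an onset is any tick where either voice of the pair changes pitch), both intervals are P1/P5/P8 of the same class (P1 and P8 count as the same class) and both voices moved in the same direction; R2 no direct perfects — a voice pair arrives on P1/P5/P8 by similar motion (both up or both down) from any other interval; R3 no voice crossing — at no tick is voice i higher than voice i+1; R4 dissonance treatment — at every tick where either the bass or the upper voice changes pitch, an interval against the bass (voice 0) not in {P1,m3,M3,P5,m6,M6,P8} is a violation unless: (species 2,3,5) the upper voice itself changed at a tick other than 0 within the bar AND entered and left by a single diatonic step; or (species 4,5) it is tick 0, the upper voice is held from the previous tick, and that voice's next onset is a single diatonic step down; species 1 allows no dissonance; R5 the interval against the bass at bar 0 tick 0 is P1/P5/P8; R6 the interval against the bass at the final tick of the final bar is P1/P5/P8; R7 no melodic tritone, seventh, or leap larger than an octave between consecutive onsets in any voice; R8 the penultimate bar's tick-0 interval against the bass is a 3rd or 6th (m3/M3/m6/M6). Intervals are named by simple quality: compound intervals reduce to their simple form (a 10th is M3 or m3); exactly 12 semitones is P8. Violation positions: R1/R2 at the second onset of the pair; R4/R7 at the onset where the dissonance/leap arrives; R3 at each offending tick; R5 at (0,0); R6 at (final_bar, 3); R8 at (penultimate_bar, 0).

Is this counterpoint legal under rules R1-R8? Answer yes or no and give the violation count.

bar 0: v0=D3 v1=D4 (P8)
bar 1: v0=F3 v1=A3 (M3)
bar 2: v0=E3 v1=C4 (m6)
bar 3: v0=C3 v1=A3 (M6)
bar 4: v0=C3 v1=A3 (M6)
bar 5: v0=D3 v1=D4 (P8)
  R4 @ bar4.2: C3/D3 M2 untreated
  R7 @ bar4.2: C4->D3 leap 10st
  R7 @ bar4.3: D3->C4 leap 10st
  R1 @ bar5.0: C3/C4 P8 -> D3/D4 P8 similar

No (4 violations)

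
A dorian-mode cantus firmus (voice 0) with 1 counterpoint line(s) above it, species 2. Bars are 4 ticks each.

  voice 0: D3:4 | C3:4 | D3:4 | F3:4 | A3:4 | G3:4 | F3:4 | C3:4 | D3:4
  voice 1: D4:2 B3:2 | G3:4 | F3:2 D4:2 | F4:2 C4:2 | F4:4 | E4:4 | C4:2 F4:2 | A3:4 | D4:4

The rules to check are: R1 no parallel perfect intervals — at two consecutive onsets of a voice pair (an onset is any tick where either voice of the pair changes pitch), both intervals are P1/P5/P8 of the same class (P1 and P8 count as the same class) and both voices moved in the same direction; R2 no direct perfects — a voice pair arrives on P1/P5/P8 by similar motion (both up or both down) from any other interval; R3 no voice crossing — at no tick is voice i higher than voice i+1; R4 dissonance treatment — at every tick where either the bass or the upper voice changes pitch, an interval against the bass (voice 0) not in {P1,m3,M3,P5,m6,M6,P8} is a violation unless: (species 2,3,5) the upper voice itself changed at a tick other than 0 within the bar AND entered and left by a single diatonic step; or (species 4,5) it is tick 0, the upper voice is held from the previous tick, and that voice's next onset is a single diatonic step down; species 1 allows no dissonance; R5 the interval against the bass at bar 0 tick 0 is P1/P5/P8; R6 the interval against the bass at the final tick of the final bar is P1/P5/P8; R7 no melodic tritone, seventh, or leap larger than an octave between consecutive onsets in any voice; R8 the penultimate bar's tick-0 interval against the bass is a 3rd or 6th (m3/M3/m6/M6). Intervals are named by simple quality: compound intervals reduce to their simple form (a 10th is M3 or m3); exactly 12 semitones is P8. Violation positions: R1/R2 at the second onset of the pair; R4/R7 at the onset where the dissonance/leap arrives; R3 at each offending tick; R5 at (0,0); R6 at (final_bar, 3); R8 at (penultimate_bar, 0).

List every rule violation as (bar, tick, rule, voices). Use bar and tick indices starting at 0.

bar 0: v0=D3 v1=D4 downbeat P8
bar 1: v0=C3 v1=G3 downbeat P5
bar 2: v0=D3 v1=F3 downbeat m3
bar 3: v0=F3 v1=F4 downbeat P8
bar 4: v0=A3 v1=F4 downbeat m6
bar 5: v0=G3 v1=E4 downbeat M6
bar 6: v0=F3 v1=C4 downbeat P5
bar 7: v0=C3 v1=A3 downbeat M6
bar 8: v0=D3 v1=D4 downbeat P8
  -> R2 @ bar 1 tick 0 v(0, 1): D3/B3 M6 -> C3/G3 P5 similar
  -> R1 @ bar 3 tick 0 v(0, 1): D3/D4 P8 -> F3/F4 P8 similar
  -> R2 @ bar 6 tick 0 v(0, 1): G3/E4 M6 -> F3/C4 P5 similar
  -> R2 @ bar 8 tick 0 v(0, 1): C3/A3 M6 -> D3/D4 P8 similar

(1, 0, R2, (0, 1))
(3, 0, R1, (0, 1))
(6, 0, R2, (0, 1))
(8, 0, R2, (0, 1))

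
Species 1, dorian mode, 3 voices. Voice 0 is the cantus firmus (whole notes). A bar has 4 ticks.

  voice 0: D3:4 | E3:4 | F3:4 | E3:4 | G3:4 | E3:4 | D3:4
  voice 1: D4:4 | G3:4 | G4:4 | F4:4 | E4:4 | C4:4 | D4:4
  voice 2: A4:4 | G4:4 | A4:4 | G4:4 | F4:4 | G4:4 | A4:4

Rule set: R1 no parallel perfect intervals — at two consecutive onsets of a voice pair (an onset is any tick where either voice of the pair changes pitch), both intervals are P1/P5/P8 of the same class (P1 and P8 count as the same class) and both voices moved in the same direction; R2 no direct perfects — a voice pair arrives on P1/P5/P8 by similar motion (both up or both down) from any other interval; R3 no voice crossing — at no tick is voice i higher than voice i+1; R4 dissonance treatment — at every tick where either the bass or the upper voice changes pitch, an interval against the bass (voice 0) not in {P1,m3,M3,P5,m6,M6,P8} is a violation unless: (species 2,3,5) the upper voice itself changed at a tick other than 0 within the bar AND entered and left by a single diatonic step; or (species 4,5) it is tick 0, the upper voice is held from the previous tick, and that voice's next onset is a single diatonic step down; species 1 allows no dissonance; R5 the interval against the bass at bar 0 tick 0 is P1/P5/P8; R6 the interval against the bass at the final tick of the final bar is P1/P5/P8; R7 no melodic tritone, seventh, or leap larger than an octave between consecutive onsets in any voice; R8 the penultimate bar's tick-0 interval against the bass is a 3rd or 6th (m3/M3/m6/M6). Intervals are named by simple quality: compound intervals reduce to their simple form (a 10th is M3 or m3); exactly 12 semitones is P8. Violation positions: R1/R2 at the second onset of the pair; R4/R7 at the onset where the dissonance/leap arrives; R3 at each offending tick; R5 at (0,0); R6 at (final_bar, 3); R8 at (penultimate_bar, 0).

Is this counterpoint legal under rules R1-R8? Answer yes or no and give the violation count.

bar 0: v0=D3 v1=D4 v2=A4 (P5)
bar 1: v0=E3 v1=G3 v2=G4 (m3)
bar 2: v0=F3 v1=G4 v2=A4 (M3)
bar 3: v0=E3 v1=F4 v2=G4 (m3)
bar 4: v0=G3 v1=E4 v2=F4 (m7)
bar 5: v0=E3 v1=C4 v2=G4 (m3)
bar 6: v0=D3 v1=D4 v2=A4 (P5)
  R2 @ bar1.0: D4/A4 P5 -> G3/G4 P8 similar
  R4 @ bar2.0: F3/G4 M2 untreated
  R4 @ bar3.0: E3/F4 m2 untreated
  R4 @ bar4.0: G3/F4 m7 untreated
  R1 @ bar6.0: C4/G4 P5 -> D4/A4 P5 similar

No (5 violations)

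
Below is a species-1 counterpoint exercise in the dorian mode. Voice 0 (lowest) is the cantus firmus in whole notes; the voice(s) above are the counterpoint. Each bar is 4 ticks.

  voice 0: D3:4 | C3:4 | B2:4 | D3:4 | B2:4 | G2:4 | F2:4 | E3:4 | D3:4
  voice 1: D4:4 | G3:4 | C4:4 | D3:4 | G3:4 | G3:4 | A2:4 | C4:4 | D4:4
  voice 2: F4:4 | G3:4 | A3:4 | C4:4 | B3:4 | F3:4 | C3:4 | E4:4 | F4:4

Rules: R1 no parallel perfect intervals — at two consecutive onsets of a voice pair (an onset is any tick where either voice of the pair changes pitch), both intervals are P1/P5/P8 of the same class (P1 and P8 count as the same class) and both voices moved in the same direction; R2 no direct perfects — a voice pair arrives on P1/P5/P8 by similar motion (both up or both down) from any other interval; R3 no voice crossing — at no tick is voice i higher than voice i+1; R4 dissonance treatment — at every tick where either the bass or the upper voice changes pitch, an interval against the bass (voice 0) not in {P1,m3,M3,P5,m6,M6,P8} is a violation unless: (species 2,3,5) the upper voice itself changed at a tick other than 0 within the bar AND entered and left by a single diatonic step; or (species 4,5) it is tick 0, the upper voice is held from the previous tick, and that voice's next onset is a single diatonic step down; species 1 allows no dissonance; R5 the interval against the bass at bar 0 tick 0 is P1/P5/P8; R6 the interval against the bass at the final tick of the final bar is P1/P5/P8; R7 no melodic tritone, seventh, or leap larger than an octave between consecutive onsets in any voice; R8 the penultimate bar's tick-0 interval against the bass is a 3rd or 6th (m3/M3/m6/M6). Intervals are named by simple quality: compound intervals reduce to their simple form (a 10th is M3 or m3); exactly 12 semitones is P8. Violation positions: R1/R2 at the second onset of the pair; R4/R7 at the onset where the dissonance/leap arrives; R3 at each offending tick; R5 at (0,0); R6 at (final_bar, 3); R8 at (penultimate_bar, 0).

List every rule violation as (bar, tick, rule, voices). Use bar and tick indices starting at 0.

bar 0: v0=D3 v1=D4 v2=F4 downbeat m3
bar 1: v0=C3 v1=G3 v2=G3 downbeat P5
bar 2: v0=B2 v1=C4 v2=A3 downbeat m7
bar 3: v0=D3 v1=D3 v2=C4 downbeat m7
bar 4: v0=B2 v1=G3 v2=B3 downbeat P8
bar 5: v0=G2 v1=G3 v2=F3 downbeat m7
bar 6: v0=F2 v1=A2 v2=C3 downbeat P5
bar 7: v0=E3 v1=C4 v2=E4 downbeat P8
bar 8: v0=D3 v1=D4 v2=F4 downbeat m3
  -> R5 @ bar 0 tick 0 v(0, 2): opens on m3
  -> R2 @ bar 1 tick 0 v(0, 1): D3/D4 P8 -> C3/G3 P5 similar
  -> R2 @ bar 1 tick 0 v(0, 2): D3/F4 m3 -> C3/G3 P5 similar
  -> R2 @ bar 1 tick 0 v(1, 2): D4/F4 m3 -> G3/G3 P1 similar
  -> R7 @ bar 1 tick 0 v(2,): F4->G3 leap 10st
  -> R3 @ bar 2 tick 0 v(1, 2): C4 above A3
  -> R4 @ bar 2 tick 0 v(0, 1): B2/C4 m2 untreated
  -> R4 @ bar 2 tick 0 v(0, 2): B2/A3 m7 untreated
  -> R3 @ bar 2 tick 1 v(1, 2): C4 above A3
  -> R3 @ bar 2 tick 2 v(1, 2): C4 above A3
  -> R3 @ bar 2 tick 3 v(1, 2): C4 above A3
  -> R4 @ bar 3 tick 0 v(0, 2): D3/C4 m7 untreated
  -> R7 @ bar 3 tick 0 v(1,): C4->D3 leap 10st
  -> R2 @ bar 4 tick 0 v(0, 2): D3/C4 m7 -> B2/B3 P8 similar
  -> R3 @ bar 5 tick 0 v(1, 2): G3 above F3
  -> R4 @ bar 5 tick 0 v(0, 2): G2/F3 m7 untreated
  -> R7 @ bar 5 tick 0 v(2,): B3->F3 leap 6st
  -> R3 @ bar 5 tick 1 v(1, 2): G3 above F3
  -> R3 @ bar 5 tick 2 v(1, 2): G3 above F3
  -> R3 @ bar 5 tick 3 v(1, 2): G3 above F3
  -> R2 @ bar 6 tick 0 v(0, 2): G2/F3 m7 -> F2/C3 P5 similar
  -> R7 @ bar 6 tick 0 v(1,): G3->A2 leap 10st
  -> R2 @ bar 7 tick 0 v(0, 2): F2/C3 P5 -> E3/E4 P8 similar
  -> R7 @ bar 7 tick 0 v(0,): F2->E3 leap 11st
  -> R7 @ bar 7 tick 0 v(1,): A2->C4 leap 15st
  -> R7 @ bar 7 tick 0 v(2,): C3->E4 leap 16st
  -> R8 @ bar 7 tick 0 v(0, 2): penult P8 not 3rd/6th
  -> R6 @ bar 8 tick 3 v(0, 2): closes on m3

(0, 0, R5, (0, 2))
(1, 0, R2, (0, 1))
(1, 0, R2, (0, 2))
(1, 0, R2, (1, 2))
(1, 0, R7, (2,))
(2, 0, R3, (1, 2))
(2, 0, R4, (0, 1))
(2, 0, R4, (0, 2))
(2, 1, R3, (1, 2))
(2, 2, R3, (1, 2))
(2, 3, R3, (1, 2))
(3, 0, R4, (0, 2))
(3, 0, R7, (1,))
(4, 0, R2, (0, 2))
(5, 0, R3, (1, 2))
(5, 0, R4, (0, 2))
(5, 0, R7, (2,))
(5, 1, R3, (1, 2))
(5, 2, R3, (1, 2))
(5, 3, R3, (1, 2))
(6, 0, R2, (0, 2))
(6, 0, R7, (1,))
(7, 0, R2, (0, 2))
(7, 0, R7, (0,))
(7, 0, R7, (1,))
(7, 0, R7, (2,))
(7, 0, R8, (0, 2))
(8, 3, R6, (0, 2))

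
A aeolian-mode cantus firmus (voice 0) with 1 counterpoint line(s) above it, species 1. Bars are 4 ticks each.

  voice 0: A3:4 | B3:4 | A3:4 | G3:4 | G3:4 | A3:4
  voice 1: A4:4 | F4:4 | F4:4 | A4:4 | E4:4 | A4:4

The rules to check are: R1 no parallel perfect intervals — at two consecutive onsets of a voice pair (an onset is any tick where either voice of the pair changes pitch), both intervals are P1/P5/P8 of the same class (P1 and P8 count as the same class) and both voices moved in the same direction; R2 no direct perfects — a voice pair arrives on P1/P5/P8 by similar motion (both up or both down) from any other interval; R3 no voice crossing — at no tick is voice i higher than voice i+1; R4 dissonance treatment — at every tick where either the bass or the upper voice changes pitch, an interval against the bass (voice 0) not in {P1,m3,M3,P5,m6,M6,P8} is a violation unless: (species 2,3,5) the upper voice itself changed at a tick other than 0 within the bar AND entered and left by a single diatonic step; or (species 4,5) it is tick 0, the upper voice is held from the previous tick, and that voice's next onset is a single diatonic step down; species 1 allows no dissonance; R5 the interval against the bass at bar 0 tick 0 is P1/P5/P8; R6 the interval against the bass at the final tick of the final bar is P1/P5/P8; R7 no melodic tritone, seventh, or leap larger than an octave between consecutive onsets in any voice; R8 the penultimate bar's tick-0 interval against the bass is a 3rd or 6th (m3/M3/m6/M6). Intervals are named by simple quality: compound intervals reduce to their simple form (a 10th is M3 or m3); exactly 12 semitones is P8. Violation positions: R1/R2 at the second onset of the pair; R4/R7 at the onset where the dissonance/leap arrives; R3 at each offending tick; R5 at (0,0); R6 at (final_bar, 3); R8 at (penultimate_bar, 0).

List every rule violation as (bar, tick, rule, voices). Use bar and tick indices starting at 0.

(1, 0, R4, (0, 1))
(3, 0, R4, (0, 1))
(5, 0, R2, (0, 1))

bar 0: v0=A3 v1=A4 downbeat P8
bar 1: v0=B3 v1=F4 downbeat TT
bar 2: v0=A3 v1=F4 downbeat m6
bar 3: v0=G3 v1=A4 downbeat M2
bar 4: v0=G3 v1=E4 downbeat M6
bar 5: v0=A3 v1=A4 downbeat P8
  -> R4 @ bar 1 tick 0 v(0, 1): B3/F4 TT untreated
  -> R4 @ bar 3 tick 0 v(0, 1): G3/A4 M2 untreated
  -> R2 @ bar 5 tick 0 v(0, 1): G3/E4 M6 -> A3/A4 P8 similar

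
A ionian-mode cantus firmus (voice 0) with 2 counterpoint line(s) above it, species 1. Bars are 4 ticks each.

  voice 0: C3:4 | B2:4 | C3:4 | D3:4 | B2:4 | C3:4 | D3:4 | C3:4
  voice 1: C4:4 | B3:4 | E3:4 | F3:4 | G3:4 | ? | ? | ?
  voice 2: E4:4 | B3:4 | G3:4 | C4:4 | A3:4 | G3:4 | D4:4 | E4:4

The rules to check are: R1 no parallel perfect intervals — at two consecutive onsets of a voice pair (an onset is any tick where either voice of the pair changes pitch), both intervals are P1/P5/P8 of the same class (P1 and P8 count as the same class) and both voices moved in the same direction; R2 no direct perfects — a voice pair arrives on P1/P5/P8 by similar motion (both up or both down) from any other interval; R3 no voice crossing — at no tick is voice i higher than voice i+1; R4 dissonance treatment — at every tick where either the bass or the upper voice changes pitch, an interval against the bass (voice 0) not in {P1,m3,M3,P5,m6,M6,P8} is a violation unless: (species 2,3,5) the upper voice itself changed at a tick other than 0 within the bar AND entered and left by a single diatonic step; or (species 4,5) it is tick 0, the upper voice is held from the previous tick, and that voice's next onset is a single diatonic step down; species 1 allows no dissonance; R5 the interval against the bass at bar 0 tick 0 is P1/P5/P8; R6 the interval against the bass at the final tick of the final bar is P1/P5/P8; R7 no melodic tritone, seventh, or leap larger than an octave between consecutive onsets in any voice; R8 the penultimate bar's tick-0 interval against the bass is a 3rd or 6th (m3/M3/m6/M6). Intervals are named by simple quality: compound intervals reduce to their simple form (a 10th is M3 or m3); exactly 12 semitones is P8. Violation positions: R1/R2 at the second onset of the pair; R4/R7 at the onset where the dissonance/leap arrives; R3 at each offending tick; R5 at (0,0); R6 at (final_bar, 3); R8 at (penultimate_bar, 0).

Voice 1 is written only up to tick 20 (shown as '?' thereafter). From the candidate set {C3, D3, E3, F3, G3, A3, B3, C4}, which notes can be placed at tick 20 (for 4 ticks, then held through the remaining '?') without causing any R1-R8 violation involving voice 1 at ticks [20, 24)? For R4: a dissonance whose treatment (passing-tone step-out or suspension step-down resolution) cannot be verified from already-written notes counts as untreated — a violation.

C3: violates R2
D3: violates R4
E3: legal
F3: violates R4
G3: legal
A3: violates R3
B3: violates R3,R4
C4: violates R2,R3

{E3, G3}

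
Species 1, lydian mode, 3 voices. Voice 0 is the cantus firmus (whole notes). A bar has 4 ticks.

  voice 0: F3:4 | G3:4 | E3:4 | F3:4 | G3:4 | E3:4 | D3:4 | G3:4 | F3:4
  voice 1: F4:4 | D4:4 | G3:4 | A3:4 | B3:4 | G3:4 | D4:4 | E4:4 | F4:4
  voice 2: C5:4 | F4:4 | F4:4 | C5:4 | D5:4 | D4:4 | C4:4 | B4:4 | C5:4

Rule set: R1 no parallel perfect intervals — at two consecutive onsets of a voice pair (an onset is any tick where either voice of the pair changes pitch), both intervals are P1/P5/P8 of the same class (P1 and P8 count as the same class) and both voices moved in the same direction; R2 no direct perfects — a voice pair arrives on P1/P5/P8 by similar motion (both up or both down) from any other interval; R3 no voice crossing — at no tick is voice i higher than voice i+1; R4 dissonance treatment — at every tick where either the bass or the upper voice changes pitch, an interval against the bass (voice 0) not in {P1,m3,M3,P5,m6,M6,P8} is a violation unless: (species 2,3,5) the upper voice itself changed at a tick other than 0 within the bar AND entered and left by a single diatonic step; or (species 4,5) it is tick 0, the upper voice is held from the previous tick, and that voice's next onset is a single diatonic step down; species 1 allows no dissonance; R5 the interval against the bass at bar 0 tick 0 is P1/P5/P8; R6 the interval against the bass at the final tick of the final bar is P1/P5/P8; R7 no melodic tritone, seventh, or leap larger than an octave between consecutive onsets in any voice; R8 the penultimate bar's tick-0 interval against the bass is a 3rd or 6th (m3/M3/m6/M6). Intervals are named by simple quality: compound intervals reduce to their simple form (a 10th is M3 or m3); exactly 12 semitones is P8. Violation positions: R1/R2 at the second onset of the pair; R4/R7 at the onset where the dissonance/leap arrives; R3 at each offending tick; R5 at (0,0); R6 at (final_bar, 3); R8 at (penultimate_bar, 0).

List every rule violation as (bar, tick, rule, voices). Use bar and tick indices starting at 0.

bar 0: v0=F3 v1=F4 v2=C5 downbeat P5
bar 1: v0=G3 v1=D4 v2=F4 downbeat m7
bar 2: v0=E3 v1=G3 v2=F4 downbeat m2
bar 3: v0=F3 v1=A3 v2=C5 downbeat P5
bar 4: v0=G3 v1=B3 v2=D5 downbeat P5
bar 5: v0=E3 v1=G3 v2=D4 downbeat m7
bar 6: v0=D3 v1=D4 v2=C4 downbeat m7
bar 7: v0=G3 v1=E4 v2=B4 downbeat M3
bar 8: v0=F3 v1=F4 v2=C5 downbeat P5
  -> R4 @ bar 1 tick 0 v(0, 2): G3/F4 m7 untreated
  -> R4 @ bar 2 tick 0 v(0, 2): E3/F4 m2 untreated
  -> R2 @ bar 3 tick 0 v(0, 2): E3/F4 m2 -> F3/C5 P5 similar
  -> R1 @ bar 4 tick 0 v(0, 2): F3/C5 P5 -> G3/D5 P5 similar
  -> R2 @ bar 5 tick 0 v(1, 2): B3/D5 m3 -> G3/D4 P5 similar
  -> R4 @ bar 5 tick 0 v(0, 2): E3/D4 m7 untreated
  -> R3 @ bar 6 tick 0 v(1, 2): D4 above C4
  -> R4 @ bar 6 tick 0 v(0, 2): D3/C4 m7 untreated
  -> R3 @ bar 6 tick 1 v(1, 2): D4 above C4
  -> R3 @ bar 6 tick 2 v(1, 2): D4 above C4
  -> R3 @ bar 6 tick 3 v(1, 2): D4 above C4
  -> R2 @ bar 7 tick 0 v(1, 2): D4/C4 M2 -> E4/B4 P5 similar
  -> R7 @ bar 7 tick 0 v(2,): C4->B4 leap 11st
  -> R1 @ bar 8 tick 0 v(1, 2): E4/B4 P5 -> F4/C5 P5 similar

(1, 0, R4, (0, 2))
(2, 0, R4, (0, 2))
(3, 0, R2, (0, 2))
(4, 0, R1, (0, 2))
(5, 0, R2, (1, 2))
(5, 0, R4, (0, 2))
(6, 0, R3, (1, 2))
(6, 0, R4, (0, 2))
(6, 1, R3, (1, 2))
(6, 2, R3, (1, 2))
(6, 3, R3, (1, 2))
(7, 0, R2, (1, 2))
(7, 0, R7, (2,))
(8, 0, R1, (1, 2))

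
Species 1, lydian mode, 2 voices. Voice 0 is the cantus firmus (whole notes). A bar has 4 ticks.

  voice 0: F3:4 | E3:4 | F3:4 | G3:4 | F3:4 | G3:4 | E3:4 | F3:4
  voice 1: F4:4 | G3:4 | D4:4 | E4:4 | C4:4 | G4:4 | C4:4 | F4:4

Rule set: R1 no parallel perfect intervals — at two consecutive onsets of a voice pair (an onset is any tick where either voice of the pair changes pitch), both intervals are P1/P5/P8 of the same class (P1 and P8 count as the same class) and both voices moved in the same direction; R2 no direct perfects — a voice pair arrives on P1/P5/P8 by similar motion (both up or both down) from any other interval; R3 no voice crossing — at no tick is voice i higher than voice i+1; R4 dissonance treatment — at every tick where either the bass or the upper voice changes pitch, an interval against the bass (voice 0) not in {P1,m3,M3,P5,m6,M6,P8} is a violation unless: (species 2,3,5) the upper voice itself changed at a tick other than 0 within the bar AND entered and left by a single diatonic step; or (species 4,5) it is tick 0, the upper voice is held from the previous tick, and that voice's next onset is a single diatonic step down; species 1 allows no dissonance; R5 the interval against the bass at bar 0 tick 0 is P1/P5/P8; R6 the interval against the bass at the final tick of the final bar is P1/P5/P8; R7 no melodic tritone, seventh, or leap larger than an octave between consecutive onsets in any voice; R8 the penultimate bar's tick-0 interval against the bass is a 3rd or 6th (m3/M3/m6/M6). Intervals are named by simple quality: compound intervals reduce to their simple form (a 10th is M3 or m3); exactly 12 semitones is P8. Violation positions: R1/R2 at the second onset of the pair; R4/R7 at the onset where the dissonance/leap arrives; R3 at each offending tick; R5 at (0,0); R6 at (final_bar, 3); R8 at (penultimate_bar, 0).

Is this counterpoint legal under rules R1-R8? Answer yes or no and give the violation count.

No (4 violations)

bar 0: v0=F3 v1=F4 (P8)
bar 1: v0=E3 v1=G3 (m3)
bar 2: v0=F3 v1=D4 (M6)
bar 3: v0=G3 v1=E4 (M6)
bar 4: v0=F3 v1=C4 (P5)
bar 5: v0=G3 v1=G4 (P8)
bar 6: v0=E3 v1=C4 (m6)
bar 7: v0=F3 v1=F4 (P8)
  R7 @ bar1.0: F4->G3 leap 10st
  R2 @ bar4.0: G3/E4 M6 -> F3/C4 P5 similar
  R2 @ bar5.0: F3/C4 P5 -> G3/G4 P8 similar
  R2 @ bar7.0: E3/C4 m6 -> F3/F4 P8 similar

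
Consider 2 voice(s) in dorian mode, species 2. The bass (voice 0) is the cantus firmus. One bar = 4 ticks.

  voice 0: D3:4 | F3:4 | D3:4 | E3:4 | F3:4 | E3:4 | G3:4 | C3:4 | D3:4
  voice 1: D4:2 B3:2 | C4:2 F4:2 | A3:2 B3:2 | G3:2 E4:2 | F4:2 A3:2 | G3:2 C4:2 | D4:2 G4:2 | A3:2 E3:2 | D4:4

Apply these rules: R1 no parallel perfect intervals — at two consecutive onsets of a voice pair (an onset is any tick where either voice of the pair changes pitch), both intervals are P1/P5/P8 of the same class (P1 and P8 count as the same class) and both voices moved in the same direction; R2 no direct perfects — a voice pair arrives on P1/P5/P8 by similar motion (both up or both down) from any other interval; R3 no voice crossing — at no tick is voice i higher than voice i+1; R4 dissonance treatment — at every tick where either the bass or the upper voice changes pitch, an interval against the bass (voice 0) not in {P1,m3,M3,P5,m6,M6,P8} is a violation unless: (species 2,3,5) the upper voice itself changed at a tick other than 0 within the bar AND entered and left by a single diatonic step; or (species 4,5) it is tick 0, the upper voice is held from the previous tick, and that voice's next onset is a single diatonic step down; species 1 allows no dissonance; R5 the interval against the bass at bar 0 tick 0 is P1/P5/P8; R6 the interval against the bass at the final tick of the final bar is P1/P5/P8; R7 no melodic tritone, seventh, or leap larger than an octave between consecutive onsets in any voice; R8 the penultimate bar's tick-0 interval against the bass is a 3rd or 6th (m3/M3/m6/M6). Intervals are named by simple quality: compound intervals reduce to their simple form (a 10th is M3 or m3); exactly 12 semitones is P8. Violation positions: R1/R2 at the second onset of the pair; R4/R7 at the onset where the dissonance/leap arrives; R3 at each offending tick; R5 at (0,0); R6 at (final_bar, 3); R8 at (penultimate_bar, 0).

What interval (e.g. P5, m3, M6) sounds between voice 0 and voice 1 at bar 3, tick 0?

voice 0=E3 voice 1=G3 -> m3

m3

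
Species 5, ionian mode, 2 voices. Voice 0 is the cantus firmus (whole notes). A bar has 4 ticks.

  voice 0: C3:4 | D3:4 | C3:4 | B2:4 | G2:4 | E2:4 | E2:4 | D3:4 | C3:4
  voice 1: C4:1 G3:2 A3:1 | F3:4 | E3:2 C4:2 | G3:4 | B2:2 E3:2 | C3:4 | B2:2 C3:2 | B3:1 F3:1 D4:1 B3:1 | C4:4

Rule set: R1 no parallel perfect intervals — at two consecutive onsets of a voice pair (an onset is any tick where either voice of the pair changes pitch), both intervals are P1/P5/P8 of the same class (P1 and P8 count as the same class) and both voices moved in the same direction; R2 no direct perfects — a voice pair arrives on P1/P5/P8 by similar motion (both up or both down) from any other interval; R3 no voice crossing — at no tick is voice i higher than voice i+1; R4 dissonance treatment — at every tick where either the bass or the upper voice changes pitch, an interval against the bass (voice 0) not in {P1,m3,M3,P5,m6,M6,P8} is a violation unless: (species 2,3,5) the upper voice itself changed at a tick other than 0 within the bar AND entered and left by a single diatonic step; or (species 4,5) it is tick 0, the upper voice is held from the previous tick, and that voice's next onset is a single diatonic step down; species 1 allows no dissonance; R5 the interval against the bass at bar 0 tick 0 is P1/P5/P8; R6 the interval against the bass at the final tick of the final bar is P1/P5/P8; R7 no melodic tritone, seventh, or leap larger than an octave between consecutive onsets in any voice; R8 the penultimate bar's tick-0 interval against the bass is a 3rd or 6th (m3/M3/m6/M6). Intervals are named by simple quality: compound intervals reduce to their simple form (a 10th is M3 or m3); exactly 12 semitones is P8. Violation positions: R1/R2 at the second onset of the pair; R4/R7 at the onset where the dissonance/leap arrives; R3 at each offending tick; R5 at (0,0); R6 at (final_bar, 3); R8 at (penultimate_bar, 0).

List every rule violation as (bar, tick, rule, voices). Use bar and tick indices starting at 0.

bar 0: v0=C3 v1=C4 downbeat P8
bar 1: v0=D3 v1=F3 downbeat m3
bar 2: v0=C3 v1=E3 downbeat M3
bar 3: v0=B2 v1=G3 downbeat m6
bar 4: v0=G2 v1=B2 downbeat M3
bar 5: v0=E2 v1=C3 downbeat m6
bar 6: v0=E2 v1=B2 downbeat P5
bar 7: v0=D3 v1=B3 downbeat M6
bar 8: v0=C3 v1=C4 downbeat P8
  -> R7 @ bar 7 tick 0 v(0,): E2->D3 leap 10st
  -> R7 @ bar 7 tick 0 v(1,): C3->B3 leap 11st
  -> R7 @ bar 7 tick 1 v(1,): B3->F3 leap 6st

(7, 0, R7, (0,))
(7, 0, R7, (1,))
(7, 1, R7, (1,))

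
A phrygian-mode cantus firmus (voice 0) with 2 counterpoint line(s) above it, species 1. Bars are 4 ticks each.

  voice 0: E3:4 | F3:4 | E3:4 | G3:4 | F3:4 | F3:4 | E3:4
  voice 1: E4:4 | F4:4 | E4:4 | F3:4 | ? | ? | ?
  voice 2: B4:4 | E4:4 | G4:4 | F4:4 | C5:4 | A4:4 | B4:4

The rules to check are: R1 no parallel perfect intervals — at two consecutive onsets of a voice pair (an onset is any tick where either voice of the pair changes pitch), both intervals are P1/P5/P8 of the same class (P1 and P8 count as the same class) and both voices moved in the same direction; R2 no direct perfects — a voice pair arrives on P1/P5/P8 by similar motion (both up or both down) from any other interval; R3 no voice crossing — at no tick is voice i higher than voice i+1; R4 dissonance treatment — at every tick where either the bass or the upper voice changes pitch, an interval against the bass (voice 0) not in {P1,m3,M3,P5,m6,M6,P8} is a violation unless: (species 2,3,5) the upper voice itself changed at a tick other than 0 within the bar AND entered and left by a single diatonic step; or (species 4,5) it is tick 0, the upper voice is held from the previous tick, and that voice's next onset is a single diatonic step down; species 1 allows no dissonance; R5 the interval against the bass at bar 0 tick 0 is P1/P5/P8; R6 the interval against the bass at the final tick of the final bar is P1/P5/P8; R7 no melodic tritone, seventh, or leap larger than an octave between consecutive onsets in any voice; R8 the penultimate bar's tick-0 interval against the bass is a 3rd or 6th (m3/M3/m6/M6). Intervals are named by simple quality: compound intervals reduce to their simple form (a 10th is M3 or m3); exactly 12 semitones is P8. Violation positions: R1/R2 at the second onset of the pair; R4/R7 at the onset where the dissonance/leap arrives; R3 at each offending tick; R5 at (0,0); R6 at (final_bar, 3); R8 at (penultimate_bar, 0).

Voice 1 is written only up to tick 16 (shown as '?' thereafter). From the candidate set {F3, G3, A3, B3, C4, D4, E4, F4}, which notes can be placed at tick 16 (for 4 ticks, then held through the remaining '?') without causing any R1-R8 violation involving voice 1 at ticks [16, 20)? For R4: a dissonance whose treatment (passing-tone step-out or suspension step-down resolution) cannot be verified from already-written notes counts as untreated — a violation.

F3: legal
G3: violates R4
A3: legal
B3: violates R4,R7
C4: violates R1
D4: legal
E4: violates R4,R7
F4: violates R2

{A3, D4, F3}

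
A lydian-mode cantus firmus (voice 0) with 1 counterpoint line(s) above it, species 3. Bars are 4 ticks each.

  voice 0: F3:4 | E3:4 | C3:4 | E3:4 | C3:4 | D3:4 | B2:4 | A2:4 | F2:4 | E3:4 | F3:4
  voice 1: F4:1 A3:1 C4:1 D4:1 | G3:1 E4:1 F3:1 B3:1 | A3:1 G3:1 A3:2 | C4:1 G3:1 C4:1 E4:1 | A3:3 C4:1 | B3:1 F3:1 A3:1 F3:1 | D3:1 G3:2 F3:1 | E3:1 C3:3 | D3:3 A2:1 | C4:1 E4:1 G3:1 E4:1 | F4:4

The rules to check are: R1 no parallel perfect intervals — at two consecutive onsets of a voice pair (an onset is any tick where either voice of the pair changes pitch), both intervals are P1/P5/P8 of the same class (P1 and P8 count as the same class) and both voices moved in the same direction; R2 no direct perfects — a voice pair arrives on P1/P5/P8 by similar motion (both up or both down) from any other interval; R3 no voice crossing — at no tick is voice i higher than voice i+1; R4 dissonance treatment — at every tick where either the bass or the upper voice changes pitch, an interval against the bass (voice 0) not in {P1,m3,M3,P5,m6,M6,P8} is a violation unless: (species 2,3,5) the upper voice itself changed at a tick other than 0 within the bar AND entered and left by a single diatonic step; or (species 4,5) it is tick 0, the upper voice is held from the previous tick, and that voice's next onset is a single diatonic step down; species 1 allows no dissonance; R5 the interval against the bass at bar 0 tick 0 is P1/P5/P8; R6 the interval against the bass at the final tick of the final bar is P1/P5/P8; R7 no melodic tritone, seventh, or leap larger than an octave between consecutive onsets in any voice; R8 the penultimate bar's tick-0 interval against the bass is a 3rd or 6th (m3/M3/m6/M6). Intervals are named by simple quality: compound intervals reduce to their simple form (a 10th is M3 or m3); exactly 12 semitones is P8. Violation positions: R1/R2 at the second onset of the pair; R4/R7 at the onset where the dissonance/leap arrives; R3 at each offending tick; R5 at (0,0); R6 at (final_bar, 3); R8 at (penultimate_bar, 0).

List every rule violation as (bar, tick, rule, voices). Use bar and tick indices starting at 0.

(1, 2, R4, (0, 1))
(1, 2, R7, (1,))
(1, 3, R7, (1,))
(5, 1, R7, (1,))
(7, 0, R2, (0, 1))
(9, 0, R7, (0,))
(9, 0, R7, (1,))
(10, 0, R1, (0, 1))

bar 0: v0=F3 v1=F4 downbeat P8
bar 1: v0=E3 v1=G3 downbeat m3
bar 2: v0=C3 v1=A3 downbeat M6
bar 3: v0=E3 v1=C4 downbeat m6
bar 4: v0=C3 v1=A3 downbeat M6
bar 5: v0=D3 v1=B3 downbeat M6
bar 6: v0=B2 v1=D3 downbeat m3
bar 7: v0=A2 v1=E3 downbeat P5
bar 8: v0=F2 v1=D3 downbeat M6
bar 9: v0=E3 v1=C4 downbeat m6
bar 10: v0=F3 v1=F4 downbeat P8
  -> R4 @ bar 1 tick 2 v(0, 1): E3/F3 m2 untreated
  -> R7 @ bar 1 tick 2 v(1,): E4->F3 leap 11st
  -> R7 @ bar 1 tick 3 v(1,): F3->B3 leap 6st
  -> R7 @ bar 5 tick 1 v(1,): B3->F3 leap 6st
  -> R2 @ bar 7 tick 0 v(0, 1): B2/F3 TT -> A2/E3 P5 similar
  -> R7 @ bar 9 tick 0 v(0,): F2->E3 leap 11st
  -> R7 @ bar 9 tick 0 v(1,): A2->C4 leap 15st
  -> R1 @ bar 10 tick 0 v(0, 1): E3/E4 P8 -> F3/F4 P8 similar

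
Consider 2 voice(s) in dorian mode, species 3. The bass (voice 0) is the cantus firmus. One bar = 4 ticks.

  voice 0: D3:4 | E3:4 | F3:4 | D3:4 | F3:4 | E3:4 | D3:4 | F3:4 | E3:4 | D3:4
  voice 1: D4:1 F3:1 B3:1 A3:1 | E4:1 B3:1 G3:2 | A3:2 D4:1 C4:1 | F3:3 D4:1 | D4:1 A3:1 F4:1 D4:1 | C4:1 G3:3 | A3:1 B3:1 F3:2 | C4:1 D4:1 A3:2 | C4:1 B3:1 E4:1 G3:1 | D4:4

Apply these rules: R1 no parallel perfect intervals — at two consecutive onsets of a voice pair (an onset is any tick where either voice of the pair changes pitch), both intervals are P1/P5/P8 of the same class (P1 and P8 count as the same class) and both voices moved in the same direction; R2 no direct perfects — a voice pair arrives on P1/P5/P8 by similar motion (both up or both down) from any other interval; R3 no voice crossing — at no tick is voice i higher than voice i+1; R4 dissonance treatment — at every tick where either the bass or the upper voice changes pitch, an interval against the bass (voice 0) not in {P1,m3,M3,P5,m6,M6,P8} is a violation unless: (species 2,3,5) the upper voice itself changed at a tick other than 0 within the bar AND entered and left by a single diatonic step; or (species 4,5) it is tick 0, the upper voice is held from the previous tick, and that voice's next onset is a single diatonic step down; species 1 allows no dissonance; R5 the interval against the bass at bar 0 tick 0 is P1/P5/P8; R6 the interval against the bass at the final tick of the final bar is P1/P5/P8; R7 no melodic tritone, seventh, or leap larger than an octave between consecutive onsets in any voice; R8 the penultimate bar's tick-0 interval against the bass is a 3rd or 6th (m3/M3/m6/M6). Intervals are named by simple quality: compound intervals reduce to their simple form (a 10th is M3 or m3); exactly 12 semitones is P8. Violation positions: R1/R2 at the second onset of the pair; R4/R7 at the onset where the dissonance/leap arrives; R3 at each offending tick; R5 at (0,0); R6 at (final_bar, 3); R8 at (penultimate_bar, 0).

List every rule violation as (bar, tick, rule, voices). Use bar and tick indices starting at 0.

bar 0: v0=D3 v1=D4 downbeat P8
bar 1: v0=E3 v1=E4 downbeat P8
bar 2: v0=F3 v1=A3 downbeat M3
bar 3: v0=D3 v1=F3 downbeat m3
bar 4: v0=F3 v1=D4 downbeat M6
bar 5: v0=E3 v1=C4 downbeat m6
bar 6: v0=D3 v1=A3 downbeat P5
bar 7: v0=F3 v1=C4 downbeat P5
bar 8: v0=E3 v1=C4 downbeat m6
bar 9: v0=D3 v1=D4 downbeat P8
  -> R7 @ bar 0 tick 2 v(1,): F3->B3 leap 6st
  -> R2 @ bar 1 tick 0 v(0, 1): D3/A3 P5 -> E3/E4 P8 similar
  -> R7 @ bar 6 tick 2 v(1,): B3->F3 leap 6st
  -> R2 @ bar 7 tick 0 v(0, 1): D3/F3 m3 -> F3/C4 P5 similar

(0, 2, R7, (1,))
(1, 0, R2, (0, 1))
(6, 2, R7, (1,))
(7, 0, R2, (0, 1))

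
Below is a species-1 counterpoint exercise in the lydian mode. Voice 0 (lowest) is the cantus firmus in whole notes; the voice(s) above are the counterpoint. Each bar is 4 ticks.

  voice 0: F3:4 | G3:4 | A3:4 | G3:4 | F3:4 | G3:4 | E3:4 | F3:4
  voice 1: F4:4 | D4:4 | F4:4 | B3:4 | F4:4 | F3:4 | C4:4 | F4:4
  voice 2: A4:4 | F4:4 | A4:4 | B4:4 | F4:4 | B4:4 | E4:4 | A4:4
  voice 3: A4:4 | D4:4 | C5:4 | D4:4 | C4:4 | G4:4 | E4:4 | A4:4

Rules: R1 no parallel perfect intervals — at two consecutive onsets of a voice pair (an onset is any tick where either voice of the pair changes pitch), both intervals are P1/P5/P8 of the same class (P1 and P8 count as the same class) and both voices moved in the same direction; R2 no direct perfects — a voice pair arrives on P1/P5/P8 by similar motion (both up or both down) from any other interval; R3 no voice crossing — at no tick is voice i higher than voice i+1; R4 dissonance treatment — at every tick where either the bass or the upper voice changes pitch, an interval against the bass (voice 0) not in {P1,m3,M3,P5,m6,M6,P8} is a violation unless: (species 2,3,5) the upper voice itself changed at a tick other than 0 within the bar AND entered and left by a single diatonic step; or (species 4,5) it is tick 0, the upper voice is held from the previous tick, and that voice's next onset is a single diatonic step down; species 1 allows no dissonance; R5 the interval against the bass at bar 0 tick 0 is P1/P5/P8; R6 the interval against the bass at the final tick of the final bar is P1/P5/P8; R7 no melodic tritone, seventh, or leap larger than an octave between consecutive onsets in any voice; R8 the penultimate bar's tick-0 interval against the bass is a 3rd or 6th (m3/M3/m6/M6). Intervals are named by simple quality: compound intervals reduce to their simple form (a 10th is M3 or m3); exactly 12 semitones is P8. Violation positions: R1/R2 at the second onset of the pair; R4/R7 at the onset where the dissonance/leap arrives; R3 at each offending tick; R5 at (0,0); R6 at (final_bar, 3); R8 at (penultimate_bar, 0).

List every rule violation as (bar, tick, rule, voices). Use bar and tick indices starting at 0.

(0, 0, R5, (0, 2))
(0, 0, R5, (0, 3))
(1, 0, R2, (1, 3))
(1, 0, R3, (2, 3))
(1, 0, R4, (0, 2))
(1, 1, R3, (2, 3))
(1, 2, R3, (2, 3))
(1, 3, R3, (2, 3))
(2, 0, R2, (0, 2))
(2, 0, R2, (1, 3))
(2, 0, R7, (3,))
(3, 0, R2, (0, 3))
(3, 0, R3, (2, 3))
(3, 0, R7, (1,))
(3, 0, R7, (3,))
(3, 1, R3, (2, 3))
(3, 2, R3, (2, 3))
(3, 3, R3, (2, 3))
(4, 0, R1, (0, 3))
(4, 0, R2, (0, 2))
(4, 0, R3, (2, 3))
(4, 0, R7, (1,))
(4, 0, R7, (2,))
(4, 1, R3, (2, 3))
(4, 2, R3, (2, 3))
(4, 3, R3, (2, 3))
(5, 0, R2, (0, 3))
(5, 0, R3, (0, 1))
(5, 0, R3, (2, 3))
(5, 0, R4, (0, 1))
(5, 0, R7, (2,))
(5, 1, R3, (0, 1))
(5, 1, R3, (2, 3))
(5, 2, R3, (0, 1))
(5, 2, R3, (2, 3))
(5, 3, R3, (0, 1))
(5, 3, R3, (2, 3))
(6, 0, R1, (0, 3))
(6, 0, R2, (0, 2))
(6, 0, R2, (2, 3))
(6, 0, R8, (0, 2))
(6, 0, R8, (0, 3))
(7, 0, R1, (2, 3))
(7, 0, R2, (0, 1))
(7, 3, R6, (0, 2))
(7, 3, R6, (0, 3))

bar 0: v0=F3 v1=F4 v2=A4 v3=A4 downbeat M3
bar 1: v0=G3 v1=D4 v2=F4 v3=D4 downbeat P5
bar 2: v0=A3 v1=F4 v2=A4 v3=C5 downbeat m3
bar 3: v0=G3 v1=B3 v2=B4 v3=D4 downbeat P5
bar 4: v0=F3 v1=F4 v2=F4 v3=C4 downbeat P5
bar 5: v0=G3 v1=F3 v2=B4 v3=G4 downbeat P8
bar 6: v0=E3 v1=C4 v2=E4 v3=E4 downbeat P8
bar 7: v0=F3 v1=F4 v2=A4 v3=A4 downbeat M3
  -> R5 @ bar 0 tick 0 v(0, 2): opens on M3
  -> R5 @ bar 0 tick 0 v(0, 3): opens on M3
  -> R2 @ bar 1 tick 0 v(1, 3): F4/A4 M3 -> D4/D4 P1 similar
  -> R3 @ bar 1 tick 0 v(2, 3): F4 above D4
  -> R4 @ bar 1 tick 0 v(0, 2): G3/F4 m7 untreated
  -> R3 @ bar 1 tick 1 v(2, 3): F4 above D4
  -> R3 @ bar 1 tick 2 v(2, 3): F4 above D4
  -> R3 @ bar 1 tick 3 v(2, 3): F4 above D4
  -> R2 @ bar 2 tick 0 v(0, 2): G3/F4 m7 -> A3/A4 P8 similar
  -> R2 @ bar 2 tick 0 v(1, 3): D4/D4 P1 -> F4/C5 P5 similar
  -> R7 @ bar 2 tick 0 v(3,): D4->C5 leap 10st
  -> R2 @ bar 3 tick 0 v(0, 3): A3/C5 m3 -> G3/D4 P5 similar
  -> R3 @ bar 3 tick 0 v(2, 3): B4 above D4
  -> R7 @ bar 3 tick 0 v(1,): F4->B3 leap 6st
  -> R7 @ bar 3 tick 0 v(3,): C5->D4 leap 10st
  -> R3 @ bar 3 tick 1 v(2, 3): B4 above D4
  -> R3 @ bar 3 tick 2 v(2, 3): B4 above D4
  -> R3 @ bar 3 tick 3 v(2, 3): B4 above D4
  -> R1 @ bar 4 tick 0 v(0, 3): G3/D4 P5 -> F3/C4 P5 similar
  -> R2 @ bar 4 tick 0 v(0, 2): G3/B4 M3 -> F3/F4 P8 similar
  -> R3 @ bar 4 tick 0 v(2, 3): F4 above C4
  -> R7 @ bar 4 tick 0 v(1,): B3->F4 leap 6st
  -> R7 @ bar 4 tick 0 v(2,): B4->F4 leap 6st
  -> R3 @ bar 4 tick 1 v(2, 3): F4 above C4
  -> R3 @ bar 4 tick 2 v(2, 3): F4 above C4
  -> R3 @ bar 4 tick 3 v(2, 3): F4 above C4
  -> R2 @ bar 5 tick 0 v(0, 3): F3/C4 P5 -> G3/G4 P8 similar
  -> R3 @ bar 5 tick 0 v(0, 1): G3 above F3
  -> R3 @ bar 5 tick 0 v(2, 3): B4 above G4
  -> R4 @ bar 5 tick 0 v(0, 1): G3/F3 M2 untreated
  -> R7 @ bar 5 tick 0 v(2,): F4->B4 leap 6st
  -> R3 @ bar 5 tick 1 v(0, 1): G3 above F3
  -> R3 @ bar 5 tick 1 v(2, 3): B4 above G4
  -> R3 @ bar 5 tick 2 v(0, 1): G3 above F3
  -> R3 @ bar 5 tick 2 v(2, 3): B4 above G4
  -> R3 @ bar 5 tick 3 v(0, 1): G3 above F3
  -> R3 @ bar 5 tick 3 v(2, 3): B4 above G4
  -> R1 @ bar 6 tick 0 v(0, 3): G3/G4 P8 -> E3/E4 P8 similar
  -> R2 @ bar 6 tick 0 v(0, 2): G3/B4 M3 -> E3/E4 P8 similar
  -> R2 @ bar 6 tick 0 v(2, 3): B4/G4 M3 -> E4/E4 P1 similar
  -> R8 @ bar 6 tick 0 v(0, 2): penult P8 not 3rd/6th
  -> R8 @ bar 6 tick 0 v(0, 3): penult P8 not 3rd/6th
  -> R1 @ bar 7 tick 0 v(2, 3): E4/E4 P1 -> A4/A4 P1 similar
  -> R2 @ bar 7 tick 0 v(0, 1): E3/C4 m6 -> F3/F4 P8 similar
  -> R6 @ bar 7 tick 3 v(0, 2): closes on M3
  -> R6 @ bar 7 tick 3 v(0, 3): closes on M3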